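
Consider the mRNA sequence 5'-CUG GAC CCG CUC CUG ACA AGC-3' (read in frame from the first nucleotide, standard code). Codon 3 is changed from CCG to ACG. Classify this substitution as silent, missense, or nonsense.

Position 7 falls in codon 3: CCG → Pro.
After the substitution the codon is ACG → Thr.
Pro ≠ Thr, so this is a missense mutation.

missense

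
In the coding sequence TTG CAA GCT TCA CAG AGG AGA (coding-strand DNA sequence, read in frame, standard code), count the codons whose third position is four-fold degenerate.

Codon 1 TTG (Leu): third position 2-fold.
Codon 2 CAA (Gln): third position 2-fold.
Codon 3 GCT (Ala): third position 4-fold.
Codon 4 TCA (Ser): third position 4-fold.
Codon 5 CAG (Gln): third position 2-fold.
Codon 6 AGG (Arg): third position 2-fold.
Codon 7 AGA (Arg): third position 2-fold.
Four-fold degenerate third positions: 2.

2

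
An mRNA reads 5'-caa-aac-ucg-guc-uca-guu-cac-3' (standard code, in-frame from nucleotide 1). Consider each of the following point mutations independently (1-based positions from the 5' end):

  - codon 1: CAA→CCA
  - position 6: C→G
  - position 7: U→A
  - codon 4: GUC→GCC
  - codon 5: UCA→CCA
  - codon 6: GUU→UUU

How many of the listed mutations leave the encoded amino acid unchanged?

Codon 1: CAA (Gln) → CCA (Pro) — missense.
Codon 2: AAC (Asn) → AAG (Lys) — missense.
Codon 3: UCG (Ser) → ACG (Thr) — missense.
Codon 4: GUC (Val) → GCC (Ala) — missense.
Codon 5: UCA (Ser) → CCA (Pro) — missense.
Codon 6: GUU (Val) → UUU (Phe) — missense.
Synonymous: 0 of 6.

0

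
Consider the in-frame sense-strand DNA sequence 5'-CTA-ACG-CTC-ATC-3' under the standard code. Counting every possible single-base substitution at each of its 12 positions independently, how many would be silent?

Codon 1 (CTA, Leu): 4 synonymous substitutions.
Codon 2 (ACG, Thr): 3 synonymous substitutions.
Codon 3 (CTC, Leu): 3 synonymous substitutions.
Codon 4 (ATC, Ile): 2 synonymous substitutions.
Total: 4 + 3 + 3 + 2 = 12.

12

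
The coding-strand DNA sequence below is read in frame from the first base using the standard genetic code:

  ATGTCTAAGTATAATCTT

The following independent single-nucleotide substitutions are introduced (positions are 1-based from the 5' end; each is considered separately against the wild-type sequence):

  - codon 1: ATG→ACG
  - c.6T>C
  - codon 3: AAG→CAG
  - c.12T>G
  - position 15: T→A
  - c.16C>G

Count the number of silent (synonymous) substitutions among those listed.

Codon 1: ATG (Met) → ACG (Thr) — missense.
Codon 2: TCT (Ser) → TCC (Ser) — synonymous.
Codon 3: AAG (Lys) → CAG (Gln) — missense.
Codon 4: TAT (Tyr) → TAG (Stop) — nonsense.
Codon 5: AAT (Asn) → AAA (Lys) — missense.
Codon 6: CTT (Leu) → GTT (Val) — missense.
Synonymous: 1 of 6.

1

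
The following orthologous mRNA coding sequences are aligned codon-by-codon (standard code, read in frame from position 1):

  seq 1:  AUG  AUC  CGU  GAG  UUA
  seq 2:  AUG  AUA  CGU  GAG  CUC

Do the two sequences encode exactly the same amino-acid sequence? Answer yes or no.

Codon 1: AUG Met / AUG Met — identical.
Codon 2: AUC Ile / AUA Ile — synonymous.
Codon 3: CGU Arg / CGU Arg — identical.
Codon 4: GAG Glu / GAG Glu — identical.
Codon 5: UUA Leu / CUC Leu — synonymous.
Nonsynonymous differences: 0 → same protein.

yes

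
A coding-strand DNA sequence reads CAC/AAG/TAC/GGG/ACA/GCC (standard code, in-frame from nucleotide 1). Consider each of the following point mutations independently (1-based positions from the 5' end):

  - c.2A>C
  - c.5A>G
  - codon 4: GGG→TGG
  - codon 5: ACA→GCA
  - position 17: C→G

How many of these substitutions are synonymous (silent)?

0

Codon 1: CAC (His) → CCC (Pro) — missense.
Codon 2: AAG (Lys) → AGG (Arg) — missense.
Codon 4: GGG (Gly) → TGG (Trp) — missense.
Codon 5: ACA (Thr) → GCA (Ala) — missense.
Codon 6: GCC (Ala) → GGC (Gly) — missense.
Synonymous: 0 of 5.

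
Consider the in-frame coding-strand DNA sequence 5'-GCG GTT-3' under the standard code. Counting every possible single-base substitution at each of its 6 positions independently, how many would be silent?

Codon 1 (GCG, Ala): 3 synonymous substitutions.
Codon 2 (GTT, Val): 3 synonymous substitutions.
Total: 3 + 3 = 6.

6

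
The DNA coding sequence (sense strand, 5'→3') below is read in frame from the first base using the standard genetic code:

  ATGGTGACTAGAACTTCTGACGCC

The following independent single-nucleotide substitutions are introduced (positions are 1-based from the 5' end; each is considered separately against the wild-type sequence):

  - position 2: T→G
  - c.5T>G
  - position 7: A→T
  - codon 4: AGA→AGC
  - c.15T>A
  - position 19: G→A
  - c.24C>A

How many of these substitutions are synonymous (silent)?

Codon 1: ATG (Met) → AGG (Arg) — missense.
Codon 2: GTG (Val) → GGG (Gly) — missense.
Codon 3: ACT (Thr) → TCT (Ser) — missense.
Codon 4: AGA (Arg) → AGC (Ser) — missense.
Codon 5: ACT (Thr) → ACA (Thr) — synonymous.
Codon 7: GAC (Asp) → AAC (Asn) — missense.
Codon 8: GCC (Ala) → GCA (Ala) — synonymous.
Synonymous: 2 of 7.

2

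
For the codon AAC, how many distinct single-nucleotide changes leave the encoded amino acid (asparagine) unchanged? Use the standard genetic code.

1

Position 1: none → 0 synonymous.
Position 2: none → 0 synonymous.
Position 3: AAU → 1 synonymous.
Total: 0 + 0 + 1 = 1.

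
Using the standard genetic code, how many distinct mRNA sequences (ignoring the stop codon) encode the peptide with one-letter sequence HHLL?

144

His: 2 codons.
His: 2 codons.
Leu: 6 codons.
Leu: 6 codons.
2 × 2 × 6 × 6 = 144.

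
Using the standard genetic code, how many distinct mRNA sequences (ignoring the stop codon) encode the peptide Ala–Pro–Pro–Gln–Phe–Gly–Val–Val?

Ala: 4 codons.
Pro: 4 codons.
Pro: 4 codons.
Gln: 2 codons.
Phe: 2 codons.
Gly: 4 codons.
Val: 4 codons.
Val: 4 codons.
4 × 4 × 4 × 2 × 2 × 4 × 4 × 4 = 16384.

16384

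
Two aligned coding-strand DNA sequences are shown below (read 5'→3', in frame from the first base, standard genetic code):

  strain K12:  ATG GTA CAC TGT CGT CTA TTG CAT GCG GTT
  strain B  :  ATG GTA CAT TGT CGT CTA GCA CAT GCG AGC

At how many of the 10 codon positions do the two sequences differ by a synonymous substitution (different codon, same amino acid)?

Codon 1: ATG Met / ATG Met — identical.
Codon 2: GTA Val / GTA Val — identical.
Codon 3: CAC His / CAT His — synonymous.
Codon 4: TGT Cys / TGT Cys — identical.
Codon 5: CGT Arg / CGT Arg — identical.
Codon 6: CTA Leu / CTA Leu — identical.
Codon 7: TTG Leu / GCA Ala — nonsynonymous.
Codon 8: CAT His / CAT His — identical.
Codon 9: GCG Ala / GCG Ala — identical.
Codon 10: GTT Val / AGC Ser — nonsynonymous.
Synonymous differences: 1.

1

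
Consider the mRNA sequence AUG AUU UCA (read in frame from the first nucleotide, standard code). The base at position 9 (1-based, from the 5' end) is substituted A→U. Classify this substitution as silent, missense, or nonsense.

silent

Position 9 falls in codon 3: UCA → Ser.
After the substitution the codon is UCU → Ser.
Both encode Ser, so the change is synonymous.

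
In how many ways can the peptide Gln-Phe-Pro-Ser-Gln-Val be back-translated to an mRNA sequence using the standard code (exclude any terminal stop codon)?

768

Gln: 2 codons.
Phe: 2 codons.
Pro: 4 codons.
Ser: 6 codons.
Gln: 2 codons.
Val: 4 codons.
2 × 2 × 4 × 6 × 2 × 4 = 768.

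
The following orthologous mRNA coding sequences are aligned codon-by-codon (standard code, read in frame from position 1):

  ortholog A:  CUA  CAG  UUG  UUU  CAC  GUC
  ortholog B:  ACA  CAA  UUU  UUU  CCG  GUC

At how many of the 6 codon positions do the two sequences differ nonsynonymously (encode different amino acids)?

Codon 1: CUA Leu / ACA Thr — nonsynonymous.
Codon 2: CAG Gln / CAA Gln — synonymous.
Codon 3: UUG Leu / UUU Phe — nonsynonymous.
Codon 4: UUU Phe / UUU Phe — identical.
Codon 5: CAC His / CCG Pro — nonsynonymous.
Codon 6: GUC Val / GUC Val — identical.
Nonsynonymous differences: 3.

3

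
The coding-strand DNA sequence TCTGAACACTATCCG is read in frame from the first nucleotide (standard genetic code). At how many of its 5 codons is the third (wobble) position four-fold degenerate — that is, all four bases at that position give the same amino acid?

Codon 1 TCT (Ser): third position 4-fold.
Codon 2 GAA (Glu): third position 2-fold.
Codon 3 CAC (His): third position 2-fold.
Codon 4 TAT (Tyr): third position 2-fold.
Codon 5 CCG (Pro): third position 4-fold.
Four-fold degenerate third positions: 2.

2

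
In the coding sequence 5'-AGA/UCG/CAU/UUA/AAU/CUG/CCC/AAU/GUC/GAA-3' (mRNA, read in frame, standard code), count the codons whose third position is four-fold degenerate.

Codon 1 AGA (Arg): third position 2-fold.
Codon 2 UCG (Ser): third position 4-fold.
Codon 3 CAU (His): third position 2-fold.
Codon 4 UUA (Leu): third position 2-fold.
Codon 5 AAU (Asn): third position 2-fold.
Codon 6 CUG (Leu): third position 4-fold.
Codon 7 CCC (Pro): third position 4-fold.
Codon 8 AAU (Asn): third position 2-fold.
Codon 9 GUC (Val): third position 4-fold.
Codon 10 GAA (Glu): third position 2-fold.
Four-fold degenerate third positions: 4.

4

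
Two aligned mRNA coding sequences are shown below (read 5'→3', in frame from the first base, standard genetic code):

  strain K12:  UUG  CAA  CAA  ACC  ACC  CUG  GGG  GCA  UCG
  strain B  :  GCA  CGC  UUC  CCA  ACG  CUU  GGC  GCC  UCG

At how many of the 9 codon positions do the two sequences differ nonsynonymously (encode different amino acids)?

Codon 1: UUG Leu / GCA Ala — nonsynonymous.
Codon 2: CAA Gln / CGC Arg — nonsynonymous.
Codon 3: CAA Gln / UUC Phe — nonsynonymous.
Codon 4: ACC Thr / CCA Pro — nonsynonymous.
Codon 5: ACC Thr / ACG Thr — synonymous.
Codon 6: CUG Leu / CUU Leu — synonymous.
Codon 7: GGG Gly / GGC Gly — synonymous.
Codon 8: GCA Ala / GCC Ala — synonymous.
Codon 9: UCG Ser / UCG Ser — identical.
Nonsynonymous differences: 4.

4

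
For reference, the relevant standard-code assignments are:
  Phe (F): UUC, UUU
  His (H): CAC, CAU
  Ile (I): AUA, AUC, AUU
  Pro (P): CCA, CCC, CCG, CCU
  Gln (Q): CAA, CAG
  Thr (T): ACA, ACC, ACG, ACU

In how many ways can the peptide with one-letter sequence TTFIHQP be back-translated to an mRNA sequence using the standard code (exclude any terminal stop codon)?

Thr: 4 codons.
Thr: 4 codons.
Phe: 2 codons.
Ile: 3 codons.
His: 2 codons.
Gln: 2 codons.
Pro: 4 codons.
4 × 4 × 2 × 3 × 2 × 2 × 4 = 1536.

1536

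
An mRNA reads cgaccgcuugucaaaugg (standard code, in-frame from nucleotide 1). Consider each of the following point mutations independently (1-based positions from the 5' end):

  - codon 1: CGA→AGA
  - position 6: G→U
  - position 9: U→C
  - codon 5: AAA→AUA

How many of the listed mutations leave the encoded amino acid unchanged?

3

Codon 1: CGA (Arg) → AGA (Arg) — synonymous.
Codon 2: CCG (Pro) → CCU (Pro) — synonymous.
Codon 3: CUU (Leu) → CUC (Leu) — synonymous.
Codon 5: AAA (Lys) → AUA (Ile) — missense.
Synonymous: 3 of 4.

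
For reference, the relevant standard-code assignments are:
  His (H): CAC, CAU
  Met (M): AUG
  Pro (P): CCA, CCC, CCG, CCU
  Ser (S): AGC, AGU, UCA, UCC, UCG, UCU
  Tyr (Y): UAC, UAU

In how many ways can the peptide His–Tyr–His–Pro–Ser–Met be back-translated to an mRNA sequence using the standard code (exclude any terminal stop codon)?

His: 2 codons.
Tyr: 2 codons.
His: 2 codons.
Pro: 4 codons.
Ser: 6 codons.
Met: 1 codon.
2 × 2 × 2 × 4 × 6 × 1 = 192.

192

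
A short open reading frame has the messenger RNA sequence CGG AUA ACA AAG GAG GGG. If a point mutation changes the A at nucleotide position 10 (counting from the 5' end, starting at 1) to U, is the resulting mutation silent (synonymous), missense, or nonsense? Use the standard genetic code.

nonsense

Position 10 falls in codon 4: AAG → Lys.
After the substitution the codon is UAG → Stop.
The new codon is a stop codon, so this is a nonsense mutation.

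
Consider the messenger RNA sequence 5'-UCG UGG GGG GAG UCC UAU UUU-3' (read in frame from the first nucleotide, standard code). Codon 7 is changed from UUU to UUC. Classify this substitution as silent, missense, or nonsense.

Position 21 falls in codon 7: UUU → Phe.
After the substitution the codon is UUC → Phe.
Both encode Phe, so the change is synonymous.

silent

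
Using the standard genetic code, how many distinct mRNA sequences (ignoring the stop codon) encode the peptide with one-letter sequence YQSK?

48

Tyr: 2 codons.
Gln: 2 codons.
Ser: 6 codons.
Lys: 2 codons.
2 × 2 × 6 × 2 = 48.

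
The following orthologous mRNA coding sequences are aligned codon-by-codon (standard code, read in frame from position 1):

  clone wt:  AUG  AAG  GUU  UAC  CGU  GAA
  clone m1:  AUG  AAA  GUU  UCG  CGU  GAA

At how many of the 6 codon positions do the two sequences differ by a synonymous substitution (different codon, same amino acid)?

1

Codon 1: AUG Met / AUG Met — identical.
Codon 2: AAG Lys / AAA Lys — synonymous.
Codon 3: GUU Val / GUU Val — identical.
Codon 4: UAC Tyr / UCG Ser — nonsynonymous.
Codon 5: CGU Arg / CGU Arg — identical.
Codon 6: GAA Glu / GAA Glu — identical.
Synonymous differences: 1.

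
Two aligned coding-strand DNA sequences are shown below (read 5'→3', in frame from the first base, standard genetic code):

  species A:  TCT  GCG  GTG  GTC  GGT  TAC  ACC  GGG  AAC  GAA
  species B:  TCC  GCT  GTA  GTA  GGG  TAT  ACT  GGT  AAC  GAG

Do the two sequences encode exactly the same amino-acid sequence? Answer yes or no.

Codon 1: TCT Ser / TCC Ser — synonymous.
Codon 2: GCG Ala / GCT Ala — synonymous.
Codon 3: GTG Val / GTA Val — synonymous.
Codon 4: GTC Val / GTA Val — synonymous.
Codon 5: GGT Gly / GGG Gly — synonymous.
Codon 6: TAC Tyr / TAT Tyr — synonymous.
Codon 7: ACC Thr / ACT Thr — synonymous.
Codon 8: GGG Gly / GGT Gly — synonymous.
Codon 9: AAC Asn / AAC Asn — identical.
Codon 10: GAA Glu / GAG Glu — synonymous.
Nonsynonymous differences: 0 → same protein.

yes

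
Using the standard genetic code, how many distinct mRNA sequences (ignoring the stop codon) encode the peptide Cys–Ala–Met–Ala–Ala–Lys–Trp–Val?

1024

Cys: 2 codons.
Ala: 4 codons.
Met: 1 codon.
Ala: 4 codons.
Ala: 4 codons.
Lys: 2 codons.
Trp: 1 codon.
Val: 4 codons.
2 × 4 × 1 × 4 × 4 × 2 × 1 × 4 = 1024.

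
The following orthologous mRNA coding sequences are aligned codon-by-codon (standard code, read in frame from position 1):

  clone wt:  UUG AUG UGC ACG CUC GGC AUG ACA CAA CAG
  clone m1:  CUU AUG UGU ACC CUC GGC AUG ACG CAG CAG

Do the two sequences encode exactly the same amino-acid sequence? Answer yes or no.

yes

Codon 1: UUG Leu / CUU Leu — synonymous.
Codon 2: AUG Met / AUG Met — identical.
Codon 3: UGC Cys / UGU Cys — synonymous.
Codon 4: ACG Thr / ACC Thr — synonymous.
Codon 5: CUC Leu / CUC Leu — identical.
Codon 6: GGC Gly / GGC Gly — identical.
Codon 7: AUG Met / AUG Met — identical.
Codon 8: ACA Thr / ACG Thr — synonymous.
Codon 9: CAA Gln / CAG Gln — synonymous.
Codon 10: CAG Gln / CAG Gln — identical.
Nonsynonymous differences: 0 → same protein.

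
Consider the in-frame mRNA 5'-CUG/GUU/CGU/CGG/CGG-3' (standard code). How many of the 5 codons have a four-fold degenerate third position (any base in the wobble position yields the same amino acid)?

5

Codon 1 CUG (Leu): third position 4-fold.
Codon 2 GUU (Val): third position 4-fold.
Codon 3 CGU (Arg): third position 4-fold.
Codon 4 CGG (Arg): third position 4-fold.
Codon 5 CGG (Arg): third position 4-fold.
Four-fold degenerate third positions: 5.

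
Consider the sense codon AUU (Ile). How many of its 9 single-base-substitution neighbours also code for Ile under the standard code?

2

Position 1: none → 0 synonymous.
Position 2: none → 0 synonymous.
Position 3: AUC, AUA → 2 synonymous.
Total: 0 + 0 + 2 = 2.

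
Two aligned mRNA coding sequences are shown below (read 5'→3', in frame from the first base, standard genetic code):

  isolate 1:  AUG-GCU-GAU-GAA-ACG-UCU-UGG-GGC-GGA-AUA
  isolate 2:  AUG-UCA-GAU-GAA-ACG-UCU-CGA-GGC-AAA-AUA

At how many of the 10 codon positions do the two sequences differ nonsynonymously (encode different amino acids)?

Codon 1: AUG Met / AUG Met — identical.
Codon 2: GCU Ala / UCA Ser — nonsynonymous.
Codon 3: GAU Asp / GAU Asp — identical.
Codon 4: GAA Glu / GAA Glu — identical.
Codon 5: ACG Thr / ACG Thr — identical.
Codon 6: UCU Ser / UCU Ser — identical.
Codon 7: UGG Trp / CGA Arg — nonsynonymous.
Codon 8: GGC Gly / GGC Gly — identical.
Codon 9: GGA Gly / AAA Lys — nonsynonymous.
Codon 10: AUA Ile / AUA Ile — identical.
Nonsynonymous differences: 3.

3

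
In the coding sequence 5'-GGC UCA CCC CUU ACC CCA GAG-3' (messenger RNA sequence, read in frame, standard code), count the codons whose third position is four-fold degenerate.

6

Codon 1 GGC (Gly): third position 4-fold.
Codon 2 UCA (Ser): third position 4-fold.
Codon 3 CCC (Pro): third position 4-fold.
Codon 4 CUU (Leu): third position 4-fold.
Codon 5 ACC (Thr): third position 4-fold.
Codon 6 CCA (Pro): third position 4-fold.
Codon 7 GAG (Glu): third position 2-fold.
Four-fold degenerate third positions: 6.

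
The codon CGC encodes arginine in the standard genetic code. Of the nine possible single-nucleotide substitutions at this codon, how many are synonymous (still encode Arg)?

3

Position 1: none → 0 synonymous.
Position 2: none → 0 synonymous.
Position 3: CGU, CGA, CGG → 3 synonymous.
Total: 0 + 0 + 3 = 3.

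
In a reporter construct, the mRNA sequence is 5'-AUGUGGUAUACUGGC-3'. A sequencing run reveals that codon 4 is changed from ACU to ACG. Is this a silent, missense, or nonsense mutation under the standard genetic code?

silent

Position 12 falls in codon 4: ACU → Thr.
After the substitution the codon is ACG → Thr.
Both encode Thr, so the change is synonymous.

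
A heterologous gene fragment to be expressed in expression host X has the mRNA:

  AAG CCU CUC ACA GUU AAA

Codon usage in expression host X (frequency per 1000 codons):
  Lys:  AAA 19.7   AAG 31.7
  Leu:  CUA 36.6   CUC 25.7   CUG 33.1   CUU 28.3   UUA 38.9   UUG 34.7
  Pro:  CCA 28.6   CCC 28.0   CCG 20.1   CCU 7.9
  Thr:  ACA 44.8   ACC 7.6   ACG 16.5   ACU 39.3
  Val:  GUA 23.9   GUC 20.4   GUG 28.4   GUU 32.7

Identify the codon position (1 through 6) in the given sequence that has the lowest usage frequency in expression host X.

Codon 1 AAG (Lys): 31.7 per 1000.
Codon 2 CCU (Pro): 7.9 per 1000.
Codon 3 CUC (Leu): 25.7 per 1000.
Codon 4 ACA (Thr): 44.8 per 1000.
Codon 5 GUU (Val): 32.7 per 1000.
Codon 6 AAA (Lys): 19.7 per 1000.
Lowest frequency is 7.9 at codon 2.

2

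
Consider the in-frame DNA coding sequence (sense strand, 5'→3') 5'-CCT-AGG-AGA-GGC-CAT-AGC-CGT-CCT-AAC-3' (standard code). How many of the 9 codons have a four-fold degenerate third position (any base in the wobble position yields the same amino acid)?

4

Codon 1 CCT (Pro): third position 4-fold.
Codon 2 AGG (Arg): third position 2-fold.
Codon 3 AGA (Arg): third position 2-fold.
Codon 4 GGC (Gly): third position 4-fold.
Codon 5 CAT (His): third position 2-fold.
Codon 6 AGC (Ser): third position 2-fold.
Codon 7 CGT (Arg): third position 4-fold.
Codon 8 CCT (Pro): third position 4-fold.
Codon 9 AAC (Asn): third position 2-fold.
Four-fold degenerate third positions: 4.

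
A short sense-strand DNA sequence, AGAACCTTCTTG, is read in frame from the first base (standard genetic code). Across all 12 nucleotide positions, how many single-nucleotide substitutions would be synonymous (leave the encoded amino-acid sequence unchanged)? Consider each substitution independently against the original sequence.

Codon 1 (AGA, Arg): 2 synonymous substitutions.
Codon 2 (ACC, Thr): 3 synonymous substitutions.
Codon 3 (TTC, Phe): 1 synonymous substitution.
Codon 4 (TTG, Leu): 2 synonymous substitutions.
Total: 2 + 3 + 1 + 2 = 8.

8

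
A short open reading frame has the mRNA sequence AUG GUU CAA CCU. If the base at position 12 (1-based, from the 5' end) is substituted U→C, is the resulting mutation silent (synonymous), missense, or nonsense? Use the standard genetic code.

silent

Position 12 falls in codon 4: CCU → Pro.
After the substitution the codon is CCC → Pro.
Both encode Pro, so the change is synonymous.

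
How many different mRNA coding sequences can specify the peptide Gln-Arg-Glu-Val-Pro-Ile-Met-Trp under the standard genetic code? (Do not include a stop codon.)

1152

Gln: 2 codons.
Arg: 6 codons.
Glu: 2 codons.
Val: 4 codons.
Pro: 4 codons.
Ile: 3 codons.
Met: 1 codon.
Trp: 1 codon.
2 × 6 × 2 × 4 × 4 × 3 × 1 × 1 = 1152.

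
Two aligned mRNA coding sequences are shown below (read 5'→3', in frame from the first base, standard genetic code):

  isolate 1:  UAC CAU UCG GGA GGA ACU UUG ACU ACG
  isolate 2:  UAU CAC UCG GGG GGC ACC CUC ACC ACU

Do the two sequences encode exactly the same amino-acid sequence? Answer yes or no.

Codon 1: UAC Tyr / UAU Tyr — synonymous.
Codon 2: CAU His / CAC His — synonymous.
Codon 3: UCG Ser / UCG Ser — identical.
Codon 4: GGA Gly / GGG Gly — synonymous.
Codon 5: GGA Gly / GGC Gly — synonymous.
Codon 6: ACU Thr / ACC Thr — synonymous.
Codon 7: UUG Leu / CUC Leu — synonymous.
Codon 8: ACU Thr / ACC Thr — synonymous.
Codon 9: ACG Thr / ACU Thr — synonymous.
Nonsynonymous differences: 0 → same protein.

yes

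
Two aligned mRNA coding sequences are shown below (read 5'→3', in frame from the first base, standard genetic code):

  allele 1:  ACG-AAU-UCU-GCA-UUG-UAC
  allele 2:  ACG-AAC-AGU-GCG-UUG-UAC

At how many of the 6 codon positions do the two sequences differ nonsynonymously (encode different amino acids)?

0

Codon 1: ACG Thr / ACG Thr — identical.
Codon 2: AAU Asn / AAC Asn — synonymous.
Codon 3: UCU Ser / AGU Ser — synonymous.
Codon 4: GCA Ala / GCG Ala — synonymous.
Codon 5: UUG Leu / UUG Leu — identical.
Codon 6: UAC Tyr / UAC Tyr — identical.
Nonsynonymous differences: 0.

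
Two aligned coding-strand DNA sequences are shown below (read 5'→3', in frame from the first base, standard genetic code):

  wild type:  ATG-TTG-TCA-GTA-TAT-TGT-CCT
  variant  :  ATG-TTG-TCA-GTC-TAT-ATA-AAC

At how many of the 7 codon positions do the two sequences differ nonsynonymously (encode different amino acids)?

2

Codon 1: ATG Met / ATG Met — identical.
Codon 2: TTG Leu / TTG Leu — identical.
Codon 3: TCA Ser / TCA Ser — identical.
Codon 4: GTA Val / GTC Val — synonymous.
Codon 5: TAT Tyr / TAT Tyr — identical.
Codon 6: TGT Cys / ATA Ile — nonsynonymous.
Codon 7: CCT Pro / AAC Asn — nonsynonymous.
Nonsynonymous differences: 2.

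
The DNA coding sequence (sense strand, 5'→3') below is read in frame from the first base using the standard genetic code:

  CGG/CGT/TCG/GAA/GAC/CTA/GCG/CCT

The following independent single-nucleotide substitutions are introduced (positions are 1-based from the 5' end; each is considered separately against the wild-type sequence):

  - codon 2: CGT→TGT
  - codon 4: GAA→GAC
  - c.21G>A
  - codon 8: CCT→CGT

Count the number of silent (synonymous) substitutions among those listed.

1

Codon 2: CGT (Arg) → TGT (Cys) — missense.
Codon 4: GAA (Glu) → GAC (Asp) — missense.
Codon 7: GCG (Ala) → GCA (Ala) — synonymous.
Codon 8: CCT (Pro) → CGT (Arg) — missense.
Synonymous: 1 of 4.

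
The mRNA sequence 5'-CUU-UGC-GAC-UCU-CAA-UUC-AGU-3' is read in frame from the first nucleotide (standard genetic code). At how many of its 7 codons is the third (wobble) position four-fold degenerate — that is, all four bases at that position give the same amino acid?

2

Codon 1 CUU (Leu): third position 4-fold.
Codon 2 UGC (Cys): third position 2-fold.
Codon 3 GAC (Asp): third position 2-fold.
Codon 4 UCU (Ser): third position 4-fold.
Codon 5 CAA (Gln): third position 2-fold.
Codon 6 UUC (Phe): third position 2-fold.
Codon 7 AGU (Ser): third position 2-fold.
Four-fold degenerate third positions: 2.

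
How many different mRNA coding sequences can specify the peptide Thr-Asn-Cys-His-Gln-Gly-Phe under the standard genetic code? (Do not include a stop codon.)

Thr: 4 codons.
Asn: 2 codons.
Cys: 2 codons.
His: 2 codons.
Gln: 2 codons.
Gly: 4 codons.
Phe: 2 codons.
4 × 2 × 2 × 2 × 2 × 4 × 2 = 512.

512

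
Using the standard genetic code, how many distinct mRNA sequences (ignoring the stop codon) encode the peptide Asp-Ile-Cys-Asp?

24

Asp: 2 codons.
Ile: 3 codons.
Cys: 2 codons.
Asp: 2 codons.
2 × 3 × 2 × 2 = 24.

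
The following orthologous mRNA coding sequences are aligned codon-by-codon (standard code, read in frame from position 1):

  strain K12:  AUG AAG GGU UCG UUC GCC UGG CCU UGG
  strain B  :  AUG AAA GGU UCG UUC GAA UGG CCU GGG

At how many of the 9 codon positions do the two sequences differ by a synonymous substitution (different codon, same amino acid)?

Codon 1: AUG Met / AUG Met — identical.
Codon 2: AAG Lys / AAA Lys — synonymous.
Codon 3: GGU Gly / GGU Gly — identical.
Codon 4: UCG Ser / UCG Ser — identical.
Codon 5: UUC Phe / UUC Phe — identical.
Codon 6: GCC Ala / GAA Glu — nonsynonymous.
Codon 7: UGG Trp / UGG Trp — identical.
Codon 8: CCU Pro / CCU Pro — identical.
Codon 9: UGG Trp / GGG Gly — nonsynonymous.
Synonymous differences: 1.

1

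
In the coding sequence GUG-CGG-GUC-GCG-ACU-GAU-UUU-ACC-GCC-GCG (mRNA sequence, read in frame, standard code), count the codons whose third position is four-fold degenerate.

8

Codon 1 GUG (Val): third position 4-fold.
Codon 2 CGG (Arg): third position 4-fold.
Codon 3 GUC (Val): third position 4-fold.
Codon 4 GCG (Ala): third position 4-fold.
Codon 5 ACU (Thr): third position 4-fold.
Codon 6 GAU (Asp): third position 2-fold.
Codon 7 UUU (Phe): third position 2-fold.
Codon 8 ACC (Thr): third position 4-fold.
Codon 9 GCC (Ala): third position 4-fold.
Codon 10 GCG (Ala): third position 4-fold.
Four-fold degenerate third positions: 8.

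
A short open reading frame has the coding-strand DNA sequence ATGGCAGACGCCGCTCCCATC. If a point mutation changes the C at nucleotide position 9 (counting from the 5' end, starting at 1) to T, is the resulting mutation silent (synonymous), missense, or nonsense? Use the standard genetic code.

silent

Position 9 falls in codon 3: GAC → Asp.
After the substitution the codon is GAT → Asp.
Both encode Asp, so the change is synonymous.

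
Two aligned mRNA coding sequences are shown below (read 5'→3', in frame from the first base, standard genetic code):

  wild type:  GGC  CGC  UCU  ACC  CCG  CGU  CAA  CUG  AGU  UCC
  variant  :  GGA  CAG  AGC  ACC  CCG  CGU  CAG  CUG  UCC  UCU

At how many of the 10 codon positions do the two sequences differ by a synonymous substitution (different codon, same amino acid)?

5

Codon 1: GGC Gly / GGA Gly — synonymous.
Codon 2: CGC Arg / CAG Gln — nonsynonymous.
Codon 3: UCU Ser / AGC Ser — synonymous.
Codon 4: ACC Thr / ACC Thr — identical.
Codon 5: CCG Pro / CCG Pro — identical.
Codon 6: CGU Arg / CGU Arg — identical.
Codon 7: CAA Gln / CAG Gln — synonymous.
Codon 8: CUG Leu / CUG Leu — identical.
Codon 9: AGU Ser / UCC Ser — synonymous.
Codon 10: UCC Ser / UCU Ser — synonymous.
Synonymous differences: 5.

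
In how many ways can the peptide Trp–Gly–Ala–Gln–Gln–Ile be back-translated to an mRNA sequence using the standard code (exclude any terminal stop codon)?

192

Trp: 1 codon.
Gly: 4 codons.
Ala: 4 codons.
Gln: 2 codons.
Gln: 2 codons.
Ile: 3 codons.
1 × 4 × 4 × 2 × 2 × 3 = 192.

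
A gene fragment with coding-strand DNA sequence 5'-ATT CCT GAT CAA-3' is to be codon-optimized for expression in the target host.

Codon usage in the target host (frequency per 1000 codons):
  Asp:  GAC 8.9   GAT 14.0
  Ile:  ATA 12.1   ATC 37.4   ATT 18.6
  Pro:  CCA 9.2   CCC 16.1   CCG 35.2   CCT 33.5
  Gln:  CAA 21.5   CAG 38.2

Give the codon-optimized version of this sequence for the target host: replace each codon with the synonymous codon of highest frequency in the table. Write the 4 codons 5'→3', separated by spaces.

ATC CCG GAT CAG

Codon 1 (Ile): best is ATC at 37.4.
Codon 2 (Pro): best is CCG at 35.2.
Codon 3 (Asp): best is GAT at 14.0.
Codon 4 (Gln): best is CAG at 38.2.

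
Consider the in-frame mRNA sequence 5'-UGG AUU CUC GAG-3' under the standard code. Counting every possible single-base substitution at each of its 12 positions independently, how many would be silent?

Codon 1 (UGG, Trp): 0 synonymous substitutions.
Codon 2 (AUU, Ile): 2 synonymous substitutions.
Codon 3 (CUC, Leu): 3 synonymous substitutions.
Codon 4 (GAG, Glu): 1 synonymous substitution.
Total: 0 + 2 + 3 + 1 = 6.

6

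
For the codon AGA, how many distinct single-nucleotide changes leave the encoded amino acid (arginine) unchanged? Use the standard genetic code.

2

Position 1: CGA → 1 synonymous.
Position 2: none → 0 synonymous.
Position 3: AGG → 1 synonymous.
Total: 1 + 0 + 1 = 2.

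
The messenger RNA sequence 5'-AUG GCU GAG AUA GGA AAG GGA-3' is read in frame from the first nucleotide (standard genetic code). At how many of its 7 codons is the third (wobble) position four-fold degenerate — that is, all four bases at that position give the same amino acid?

Codon 1 AUG (Met): third position 1-fold.
Codon 2 GCU (Ala): third position 4-fold.
Codon 3 GAG (Glu): third position 2-fold.
Codon 4 AUA (Ile): third position 3-fold.
Codon 5 GGA (Gly): third position 4-fold.
Codon 6 AAG (Lys): third position 2-fold.
Codon 7 GGA (Gly): third position 4-fold.
Four-fold degenerate third positions: 3.

3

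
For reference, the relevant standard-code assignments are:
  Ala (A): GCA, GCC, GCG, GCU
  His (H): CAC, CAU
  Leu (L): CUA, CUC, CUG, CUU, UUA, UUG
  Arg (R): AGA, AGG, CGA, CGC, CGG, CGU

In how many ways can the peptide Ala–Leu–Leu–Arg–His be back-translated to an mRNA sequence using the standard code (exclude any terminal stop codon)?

Ala: 4 codons.
Leu: 6 codons.
Leu: 6 codons.
Arg: 6 codons.
His: 2 codons.
4 × 6 × 6 × 6 × 2 = 1728.

1728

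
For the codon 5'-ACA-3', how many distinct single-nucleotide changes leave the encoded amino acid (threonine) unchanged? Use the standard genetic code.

Position 1: none → 0 synonymous.
Position 2: none → 0 synonymous.
Position 3: ACU, ACC, ACG → 3 synonymous.
Total: 0 + 0 + 3 = 3.

3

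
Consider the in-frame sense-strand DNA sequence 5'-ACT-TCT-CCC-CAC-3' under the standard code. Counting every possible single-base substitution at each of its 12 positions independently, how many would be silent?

10

Codon 1 (ACT, Thr): 3 synonymous substitutions.
Codon 2 (TCT, Ser): 3 synonymous substitutions.
Codon 3 (CCC, Pro): 3 synonymous substitutions.
Codon 4 (CAC, His): 1 synonymous substitution.
Total: 3 + 3 + 3 + 1 = 10.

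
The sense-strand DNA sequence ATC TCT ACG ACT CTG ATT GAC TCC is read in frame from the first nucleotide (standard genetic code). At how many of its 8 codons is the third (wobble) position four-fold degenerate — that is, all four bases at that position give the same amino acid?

5

Codon 1 ATC (Ile): third position 3-fold.
Codon 2 TCT (Ser): third position 4-fold.
Codon 3 ACG (Thr): third position 4-fold.
Codon 4 ACT (Thr): third position 4-fold.
Codon 5 CTG (Leu): third position 4-fold.
Codon 6 ATT (Ile): third position 3-fold.
Codon 7 GAC (Asp): third position 2-fold.
Codon 8 TCC (Ser): third position 4-fold.
Four-fold degenerate third positions: 5.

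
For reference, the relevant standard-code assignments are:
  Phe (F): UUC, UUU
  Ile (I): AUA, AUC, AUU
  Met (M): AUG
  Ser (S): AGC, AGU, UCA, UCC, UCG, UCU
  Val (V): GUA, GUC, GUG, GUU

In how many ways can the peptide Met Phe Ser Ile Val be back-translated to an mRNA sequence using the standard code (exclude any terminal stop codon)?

Met: 1 codon.
Phe: 2 codons.
Ser: 6 codons.
Ile: 3 codons.
Val: 4 codons.
1 × 2 × 6 × 3 × 4 = 144.

144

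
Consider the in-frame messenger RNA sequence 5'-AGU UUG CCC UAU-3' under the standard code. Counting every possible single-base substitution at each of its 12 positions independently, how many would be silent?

Codon 1 (AGU, Ser): 1 synonymous substitution.
Codon 2 (UUG, Leu): 2 synonymous substitutions.
Codon 3 (CCC, Pro): 3 synonymous substitutions.
Codon 4 (UAU, Tyr): 1 synonymous substitution.
Total: 1 + 2 + 3 + 1 = 7.

7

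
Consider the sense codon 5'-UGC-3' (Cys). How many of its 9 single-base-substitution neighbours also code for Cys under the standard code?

Position 1: none → 0 synonymous.
Position 2: none → 0 synonymous.
Position 3: UGU → 1 synonymous.
Total: 0 + 0 + 1 = 1.

1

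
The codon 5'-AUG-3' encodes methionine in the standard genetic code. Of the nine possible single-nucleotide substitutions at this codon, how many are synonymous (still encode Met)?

0

Position 1: none → 0 synonymous.
Position 2: none → 0 synonymous.
Position 3: none → 0 synonymous.
Total: 0 + 0 + 0 = 0.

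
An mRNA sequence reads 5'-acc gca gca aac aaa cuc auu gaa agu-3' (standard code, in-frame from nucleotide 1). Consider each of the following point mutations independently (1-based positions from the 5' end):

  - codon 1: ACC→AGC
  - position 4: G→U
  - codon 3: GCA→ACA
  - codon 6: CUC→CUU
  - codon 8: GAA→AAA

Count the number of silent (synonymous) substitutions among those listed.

1

Codon 1: ACC (Thr) → AGC (Ser) — missense.
Codon 2: GCA (Ala) → UCA (Ser) — missense.
Codon 3: GCA (Ala) → ACA (Thr) — missense.
Codon 6: CUC (Leu) → CUU (Leu) — synonymous.
Codon 8: GAA (Glu) → AAA (Lys) — missense.
Synonymous: 1 of 5.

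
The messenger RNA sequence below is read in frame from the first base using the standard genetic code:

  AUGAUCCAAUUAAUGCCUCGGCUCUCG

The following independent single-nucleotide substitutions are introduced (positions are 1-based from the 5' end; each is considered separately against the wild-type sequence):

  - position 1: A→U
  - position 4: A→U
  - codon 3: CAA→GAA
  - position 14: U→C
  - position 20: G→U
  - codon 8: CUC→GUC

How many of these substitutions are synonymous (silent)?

Codon 1: AUG (Met) → UUG (Leu) — missense.
Codon 2: AUC (Ile) → UUC (Phe) — missense.
Codon 3: CAA (Gln) → GAA (Glu) — missense.
Codon 5: AUG (Met) → ACG (Thr) — missense.
Codon 7: CGG (Arg) → CUG (Leu) — missense.
Codon 8: CUC (Leu) → GUC (Val) — missense.
Synonymous: 0 of 6.

0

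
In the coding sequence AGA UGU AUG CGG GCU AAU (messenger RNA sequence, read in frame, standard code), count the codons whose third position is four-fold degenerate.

2

Codon 1 AGA (Arg): third position 2-fold.
Codon 2 UGU (Cys): third position 2-fold.
Codon 3 AUG (Met): third position 1-fold.
Codon 4 CGG (Arg): third position 4-fold.
Codon 5 GCU (Ala): third position 4-fold.
Codon 6 AAU (Asn): third position 2-fold.
Four-fold degenerate third positions: 2.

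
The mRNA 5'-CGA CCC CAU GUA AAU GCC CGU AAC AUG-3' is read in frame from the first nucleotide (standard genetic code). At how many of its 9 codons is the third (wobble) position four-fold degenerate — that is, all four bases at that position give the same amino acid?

Codon 1 CGA (Arg): third position 4-fold.
Codon 2 CCC (Pro): third position 4-fold.
Codon 3 CAU (His): third position 2-fold.
Codon 4 GUA (Val): third position 4-fold.
Codon 5 AAU (Asn): third position 2-fold.
Codon 6 GCC (Ala): third position 4-fold.
Codon 7 CGU (Arg): third position 4-fold.
Codon 8 AAC (Asn): third position 2-fold.
Codon 9 AUG (Met): third position 1-fold.
Four-fold degenerate third positions: 5.

5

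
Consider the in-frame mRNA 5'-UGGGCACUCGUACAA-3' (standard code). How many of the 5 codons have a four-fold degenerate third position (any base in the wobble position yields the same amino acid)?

Codon 1 UGG (Trp): third position 1-fold.
Codon 2 GCA (Ala): third position 4-fold.
Codon 3 CUC (Leu): third position 4-fold.
Codon 4 GUA (Val): third position 4-fold.
Codon 5 CAA (Gln): third position 2-fold.
Four-fold degenerate third positions: 3.

3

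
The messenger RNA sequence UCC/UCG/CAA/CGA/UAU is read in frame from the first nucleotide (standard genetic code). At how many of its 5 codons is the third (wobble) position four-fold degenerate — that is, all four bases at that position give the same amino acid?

3

Codon 1 UCC (Ser): third position 4-fold.
Codon 2 UCG (Ser): third position 4-fold.
Codon 3 CAA (Gln): third position 2-fold.
Codon 4 CGA (Arg): third position 4-fold.
Codon 5 UAU (Tyr): third position 2-fold.
Four-fold degenerate third positions: 3.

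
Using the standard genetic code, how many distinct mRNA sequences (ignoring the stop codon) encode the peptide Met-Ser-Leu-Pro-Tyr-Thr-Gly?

4608

Met: 1 codon.
Ser: 6 codons.
Leu: 6 codons.
Pro: 4 codons.
Tyr: 2 codons.
Thr: 4 codons.
Gly: 4 codons.
1 × 6 × 6 × 4 × 2 × 4 × 4 = 4608.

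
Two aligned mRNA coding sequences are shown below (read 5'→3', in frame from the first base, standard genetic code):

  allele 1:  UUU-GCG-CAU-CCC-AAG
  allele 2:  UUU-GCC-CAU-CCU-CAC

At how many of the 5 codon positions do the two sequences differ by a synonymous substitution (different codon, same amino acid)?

2

Codon 1: UUU Phe / UUU Phe — identical.
Codon 2: GCG Ala / GCC Ala — synonymous.
Codon 3: CAU His / CAU His — identical.
Codon 4: CCC Pro / CCU Pro — synonymous.
Codon 5: AAG Lys / CAC His — nonsynonymous.
Synonymous differences: 2.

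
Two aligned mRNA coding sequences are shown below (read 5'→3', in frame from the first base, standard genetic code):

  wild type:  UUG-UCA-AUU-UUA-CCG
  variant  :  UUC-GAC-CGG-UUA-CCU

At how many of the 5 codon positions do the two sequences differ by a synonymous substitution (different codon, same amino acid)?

1

Codon 1: UUG Leu / UUC Phe — nonsynonymous.
Codon 2: UCA Ser / GAC Asp — nonsynonymous.
Codon 3: AUU Ile / CGG Arg — nonsynonymous.
Codon 4: UUA Leu / UUA Leu — identical.
Codon 5: CCG Pro / CCU Pro — synonymous.
Synonymous differences: 1.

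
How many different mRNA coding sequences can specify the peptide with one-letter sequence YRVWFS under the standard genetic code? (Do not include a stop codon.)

576

Tyr: 2 codons.
Arg: 6 codons.
Val: 4 codons.
Trp: 1 codon.
Phe: 2 codons.
Ser: 6 codons.
2 × 6 × 4 × 1 × 2 × 6 = 576.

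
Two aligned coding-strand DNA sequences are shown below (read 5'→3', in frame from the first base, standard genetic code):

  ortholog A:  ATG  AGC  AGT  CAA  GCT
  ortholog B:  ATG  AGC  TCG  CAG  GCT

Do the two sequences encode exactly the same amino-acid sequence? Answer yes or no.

Codon 1: ATG Met / ATG Met — identical.
Codon 2: AGC Ser / AGC Ser — identical.
Codon 3: AGT Ser / TCG Ser — synonymous.
Codon 4: CAA Gln / CAG Gln — synonymous.
Codon 5: GCT Ala / GCT Ala — identical.
Nonsynonymous differences: 0 → same protein.

yes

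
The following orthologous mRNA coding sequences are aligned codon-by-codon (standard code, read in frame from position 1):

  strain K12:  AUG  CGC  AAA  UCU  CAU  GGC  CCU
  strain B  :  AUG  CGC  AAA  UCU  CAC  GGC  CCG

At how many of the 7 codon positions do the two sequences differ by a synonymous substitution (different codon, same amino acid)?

2

Codon 1: AUG Met / AUG Met — identical.
Codon 2: CGC Arg / CGC Arg — identical.
Codon 3: AAA Lys / AAA Lys — identical.
Codon 4: UCU Ser / UCU Ser — identical.
Codon 5: CAU His / CAC His — synonymous.
Codon 6: GGC Gly / GGC Gly — identical.
Codon 7: CCU Pro / CCG Pro — synonymous.
Synonymous differences: 2.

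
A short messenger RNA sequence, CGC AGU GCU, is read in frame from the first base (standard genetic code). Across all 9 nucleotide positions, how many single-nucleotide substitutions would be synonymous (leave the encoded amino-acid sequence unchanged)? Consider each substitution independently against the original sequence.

7

Codon 1 (CGC, Arg): 3 synonymous substitutions.
Codon 2 (AGU, Ser): 1 synonymous substitution.
Codon 3 (GCU, Ala): 3 synonymous substitutions.
Total: 3 + 1 + 3 = 7.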